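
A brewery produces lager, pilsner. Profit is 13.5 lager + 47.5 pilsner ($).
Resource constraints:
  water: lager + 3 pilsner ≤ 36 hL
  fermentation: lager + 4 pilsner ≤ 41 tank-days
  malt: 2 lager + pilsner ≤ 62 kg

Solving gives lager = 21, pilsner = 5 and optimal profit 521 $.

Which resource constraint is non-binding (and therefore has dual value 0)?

malt

water: 36/36 (binding)
fermentation: 41/41 (binding)
malt: 47/62 (slack 15)
By complementary slackness, a constraint with positive slack has shadow price 0 → malt.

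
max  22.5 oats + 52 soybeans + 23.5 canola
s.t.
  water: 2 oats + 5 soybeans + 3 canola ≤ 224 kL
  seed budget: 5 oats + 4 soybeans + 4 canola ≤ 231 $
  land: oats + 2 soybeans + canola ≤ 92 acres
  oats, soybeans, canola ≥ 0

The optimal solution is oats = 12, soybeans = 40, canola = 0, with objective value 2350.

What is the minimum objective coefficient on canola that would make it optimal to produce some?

29.5

Check each constraint at x*: water 224/224 (tight); seed budget 220/231 (slack 11); land 92/92 (tight).
By complementary slackness, y = 0 for the non-binding constraint.
From A_Bᵀ y = c: 2·y_water + 1·y_land = 22.5; 5·y_water + 2·y_land = 52.
→ y_water = 7 and y_land = 8.5.
canola enters the basis when its profit ≥ yᵀa₃ = 7·3 + 8.5·1 = 29.5.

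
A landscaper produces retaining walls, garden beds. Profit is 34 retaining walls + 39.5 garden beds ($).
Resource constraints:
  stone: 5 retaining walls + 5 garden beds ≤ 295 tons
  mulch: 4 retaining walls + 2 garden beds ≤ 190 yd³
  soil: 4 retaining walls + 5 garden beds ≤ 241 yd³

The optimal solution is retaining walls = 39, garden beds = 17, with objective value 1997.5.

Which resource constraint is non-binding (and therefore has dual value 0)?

stone: 280/295 (slack 15)
mulch: 190/190 (binding)
soil: 241/241 (binding)
By complementary slackness, a constraint with positive slack has shadow price 0 → stone.

stone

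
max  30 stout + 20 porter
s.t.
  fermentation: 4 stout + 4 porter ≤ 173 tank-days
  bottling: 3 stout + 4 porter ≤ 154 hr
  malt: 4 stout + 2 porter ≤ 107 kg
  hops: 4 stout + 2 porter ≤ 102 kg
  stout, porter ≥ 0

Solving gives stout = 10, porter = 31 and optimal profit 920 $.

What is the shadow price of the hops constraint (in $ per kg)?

Check each constraint at x*: fermentation 164/173 (slack 9); bottling 154/154 (tight); malt 102/107 (slack 5); hops 102/102 (tight).
By complementary slackness, y = 0 for the non-binding constraints.
The binding rows give the dual system: 3·y_bottling + 4·y_hops = 30 and 4·y_bottling + 2·y_hops = 20.
→ y_bottling = 2 and y_hops = 6.
Shadow price of hops = 6.

6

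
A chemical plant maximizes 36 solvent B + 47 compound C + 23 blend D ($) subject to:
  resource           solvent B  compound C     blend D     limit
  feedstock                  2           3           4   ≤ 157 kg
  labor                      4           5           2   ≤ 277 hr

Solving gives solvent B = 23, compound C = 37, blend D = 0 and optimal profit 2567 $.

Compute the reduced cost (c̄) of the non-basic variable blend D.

Both feedstock and labor are binding at x*.
From A_Bᵀ y = c: 2·y_feedstock + 4·y_labor = 36; 3·y_feedstock + 5·y_labor = 47.
Solving: y_feedstock = 4, y_labor = 7.
Reduced cost of blend D: c₃ − yᵀa₃ = 23 − (4·4 + 7·2) = 23 − 30 = -7.

-7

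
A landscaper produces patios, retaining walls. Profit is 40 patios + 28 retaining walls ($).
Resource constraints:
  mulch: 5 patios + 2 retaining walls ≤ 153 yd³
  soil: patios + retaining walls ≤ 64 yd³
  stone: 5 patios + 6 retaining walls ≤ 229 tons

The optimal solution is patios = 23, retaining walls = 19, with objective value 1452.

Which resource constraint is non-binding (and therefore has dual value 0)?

soil

mulch: 153/153 (binding)
soil: 42/64 (slack 22)
stone: 229/229 (binding)
By complementary slackness, a constraint with positive slack has shadow price 0 → soil.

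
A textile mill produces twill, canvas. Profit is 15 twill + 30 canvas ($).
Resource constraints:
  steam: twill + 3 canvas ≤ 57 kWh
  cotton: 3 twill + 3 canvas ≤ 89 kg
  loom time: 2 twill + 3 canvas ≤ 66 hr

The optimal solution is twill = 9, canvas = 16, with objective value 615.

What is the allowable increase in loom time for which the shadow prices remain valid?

Binding constraints: steam, loom time. The basis is B = [[1,3],[2,3]] with det -3.
Per unit increase in loom time, x* moves by d = (1, -0.3333).
The basis stays optimal until cotton becomes binding; allowable increase = 7 hr.

7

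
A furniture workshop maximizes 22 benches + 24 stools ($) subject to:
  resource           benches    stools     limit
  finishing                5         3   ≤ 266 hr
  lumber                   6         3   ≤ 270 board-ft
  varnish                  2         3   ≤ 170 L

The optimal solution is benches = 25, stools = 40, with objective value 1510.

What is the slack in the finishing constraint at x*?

finishing used = 5·25 + 3·40 = 245; slack = 266 − 245 = 21.

21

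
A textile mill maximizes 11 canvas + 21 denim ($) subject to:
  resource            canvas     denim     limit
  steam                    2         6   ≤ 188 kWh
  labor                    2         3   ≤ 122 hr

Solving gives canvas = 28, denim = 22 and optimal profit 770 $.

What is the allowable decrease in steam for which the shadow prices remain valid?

66

Binding constraints: steam, labor. The basis is B = [[2,6],[2,3]] with det -6.
Per unit decrease in steam, x* moves by d = (0.5, -0.3333).
The basis stays optimal until denim reaches 0; allowable decrease = 66 kWh.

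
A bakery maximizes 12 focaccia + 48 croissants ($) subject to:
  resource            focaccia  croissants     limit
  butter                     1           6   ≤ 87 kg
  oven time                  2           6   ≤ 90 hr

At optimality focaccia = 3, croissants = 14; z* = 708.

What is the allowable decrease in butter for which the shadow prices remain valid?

Binding constraints: butter, oven time. The basis is B = [[1,6],[2,6]] with det -6.
Per unit decrease in butter, x* moves by d = (1, -0.3333).
The basis stays optimal until croissants reaches 0; allowable decrease = 42 kg.

42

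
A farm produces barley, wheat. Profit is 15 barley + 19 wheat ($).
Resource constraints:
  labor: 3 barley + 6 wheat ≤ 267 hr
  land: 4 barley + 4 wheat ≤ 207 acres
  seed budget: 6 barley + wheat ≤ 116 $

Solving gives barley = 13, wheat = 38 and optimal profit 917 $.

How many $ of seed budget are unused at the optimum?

seed budget used = 6·13 + 1·38 = 116; slack = 116 − 116 = 0.

0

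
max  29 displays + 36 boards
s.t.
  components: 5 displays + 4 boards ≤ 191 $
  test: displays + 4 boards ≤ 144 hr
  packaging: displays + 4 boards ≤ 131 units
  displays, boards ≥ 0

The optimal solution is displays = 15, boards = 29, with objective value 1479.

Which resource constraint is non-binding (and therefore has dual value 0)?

test

components: 191/191 (binding)
test: 131/144 (slack 13)
packaging: 131/131 (binding)
By complementary slackness, a constraint with positive slack has shadow price 0 → test.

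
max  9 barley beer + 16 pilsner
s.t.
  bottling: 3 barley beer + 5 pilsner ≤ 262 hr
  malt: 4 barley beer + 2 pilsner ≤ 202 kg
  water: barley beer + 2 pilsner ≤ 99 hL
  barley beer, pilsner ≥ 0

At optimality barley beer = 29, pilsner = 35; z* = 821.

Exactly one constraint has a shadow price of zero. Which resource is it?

malt

bottling: 262/262 (binding)
malt: 186/202 (slack 16)
water: 99/99 (binding)
By complementary slackness, a constraint with positive slack has shadow price 0 → malt.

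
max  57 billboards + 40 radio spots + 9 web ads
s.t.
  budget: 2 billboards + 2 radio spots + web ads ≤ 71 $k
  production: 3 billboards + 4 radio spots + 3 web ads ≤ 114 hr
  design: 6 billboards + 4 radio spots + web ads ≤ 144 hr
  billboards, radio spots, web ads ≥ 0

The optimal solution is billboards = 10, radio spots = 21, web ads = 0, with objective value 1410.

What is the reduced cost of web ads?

-3

Binding: production and design. Non-binding: budget (9 unused).
By complementary slackness, y = 0 for the non-binding constraint.
From A_Bᵀ y = c: 3·y_production + 6·y_design = 57; 4·y_production + 4·y_design = 40.
Solving: y_production = 1, y_design = 9.
Reduced cost of web ads: c₃ − yᵀa₃ = 9 − (1·3 + 9·1) = 9 − 12 = -3.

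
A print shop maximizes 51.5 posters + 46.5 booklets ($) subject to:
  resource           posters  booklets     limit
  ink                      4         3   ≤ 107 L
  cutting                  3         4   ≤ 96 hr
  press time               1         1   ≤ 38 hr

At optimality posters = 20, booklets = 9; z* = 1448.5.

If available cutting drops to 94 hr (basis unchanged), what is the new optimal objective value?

At the optimum: ink uses 107 of 107 (binding); cutting uses 96 of 96 (binding); press time uses 29 of 38 (slack = 9).
Since press time is not tight, its dual is 0.
The binding rows give the dual system: 4·y_ink + 3·y_cutting = 51.5 and 3·y_ink + 4·y_cutting = 46.5.
Solving: y_ink = 9.5, y_cutting = 4.5.
Δz = y_cutting·Δb = 4.5 × (-2) = -9, so new z* = 1448.5 − 9 = 1439.5.

1439.5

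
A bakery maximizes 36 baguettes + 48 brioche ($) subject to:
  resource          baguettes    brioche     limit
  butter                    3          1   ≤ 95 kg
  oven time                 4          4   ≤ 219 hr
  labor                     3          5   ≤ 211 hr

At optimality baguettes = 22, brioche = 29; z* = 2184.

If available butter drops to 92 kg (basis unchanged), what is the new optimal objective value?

2175

At the optimum: butter uses 95 of 95 (binding); oven time uses 204 of 219 (slack = 15); labor uses 211 of 211 (binding).
Slack constraints have shadow price 0 (complementary slackness).
From A_Bᵀ y = c: 3·y_butter + 3·y_labor = 36; 1·y_butter + 5·y_labor = 48.
Solving: y_butter = 3, y_labor = 9.
Δz = y_butter·Δb = 3 × (-3) = -9, so new z* = 2184 − 9 = 2175.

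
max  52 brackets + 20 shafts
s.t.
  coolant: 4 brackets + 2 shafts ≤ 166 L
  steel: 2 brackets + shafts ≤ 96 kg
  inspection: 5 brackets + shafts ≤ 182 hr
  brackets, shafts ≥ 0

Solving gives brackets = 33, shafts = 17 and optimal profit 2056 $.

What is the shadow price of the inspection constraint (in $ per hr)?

Check each constraint at x*: coolant 166/166 (tight); steel 83/96 (slack 13); inspection 182/182 (tight).
By complementary slackness, y = 0 for the non-binding constraint.
The binding rows give the dual system: 4·y_coolant + 5·y_inspection = 52 and 2·y_coolant + 1·y_inspection = 20.
Solving: y_coolant = 8, y_inspection = 4.
Shadow price of inspection = 4.

4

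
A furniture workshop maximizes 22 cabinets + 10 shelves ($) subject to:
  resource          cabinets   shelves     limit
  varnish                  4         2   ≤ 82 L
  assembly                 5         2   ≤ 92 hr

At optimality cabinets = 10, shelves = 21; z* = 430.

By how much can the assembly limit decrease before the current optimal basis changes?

Binding constraints: varnish, assembly. The basis is B = [[4,2],[5,2]] with det -2.
Per unit decrease in assembly, x* moves by d = (-1, 2).
The basis stays optimal until cabinets reaches 0; allowable decrease = 10 hr.

10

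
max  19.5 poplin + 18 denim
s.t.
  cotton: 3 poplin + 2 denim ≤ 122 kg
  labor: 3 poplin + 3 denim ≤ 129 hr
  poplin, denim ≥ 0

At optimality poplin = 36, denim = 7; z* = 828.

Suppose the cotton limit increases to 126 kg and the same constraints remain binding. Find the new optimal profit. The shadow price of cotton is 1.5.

Δb = 4, so new z* = 828 + (1.5)·(4) = 828 + 6 = 834.

834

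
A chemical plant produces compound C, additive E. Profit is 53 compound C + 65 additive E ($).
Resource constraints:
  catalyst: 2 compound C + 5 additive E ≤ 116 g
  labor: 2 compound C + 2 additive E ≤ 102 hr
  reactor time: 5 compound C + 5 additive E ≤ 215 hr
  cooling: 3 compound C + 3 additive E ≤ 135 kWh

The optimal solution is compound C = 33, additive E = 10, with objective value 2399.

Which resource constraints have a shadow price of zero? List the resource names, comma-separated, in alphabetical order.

cooling, labor

catalyst: 116/116 (binding)
labor: 86/102 (slack 16)
reactor time: 215/215 (binding)
cooling: 129/135 (slack 6)
By complementary slackness, a constraint with positive slack has shadow price 0 → cooling, labor.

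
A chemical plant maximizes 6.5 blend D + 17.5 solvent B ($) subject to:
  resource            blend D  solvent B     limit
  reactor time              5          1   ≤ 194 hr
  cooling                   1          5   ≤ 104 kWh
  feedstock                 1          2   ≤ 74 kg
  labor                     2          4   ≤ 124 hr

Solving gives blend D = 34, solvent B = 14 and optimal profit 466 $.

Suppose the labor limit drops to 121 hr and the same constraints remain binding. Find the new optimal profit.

458.5

Check each constraint at x*: reactor time 184/194 (slack 10); cooling 104/104 (tight); feedstock 62/74 (slack 12); labor 124/124 (tight).
By complementary slackness, y = 0 for the non-binding constraints.
From A_Bᵀ y = c: 1·y_cooling + 2·y_labor = 6.5; 5·y_cooling + 4·y_labor = 17.5.
This yields shadow prices y_cooling = 1.5, y_labor = 2.5.
Δz = y_labor·Δb = 2.5 × (-3) = -7.5, so new z* = 466 − 7.5 = 458.5.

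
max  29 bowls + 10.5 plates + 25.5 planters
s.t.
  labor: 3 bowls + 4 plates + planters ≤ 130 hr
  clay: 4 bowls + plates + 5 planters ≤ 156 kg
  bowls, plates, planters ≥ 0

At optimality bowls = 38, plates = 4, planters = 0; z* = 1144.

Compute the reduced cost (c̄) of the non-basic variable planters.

Check each constraint at x*: labor 130/130 (tight); clay 156/156 (tight).
From A_Bᵀ y = c: 3·y_labor + 4·y_clay = 29; 4·y_labor + 1·y_clay = 10.5.
This yields shadow prices y_labor = 1, y_clay = 6.5.
Reduced cost of planters: c₃ − yᵀa₃ = 25.5 − (1·1 + 6.5·5) = 25.5 − 33.5 = -8.

-8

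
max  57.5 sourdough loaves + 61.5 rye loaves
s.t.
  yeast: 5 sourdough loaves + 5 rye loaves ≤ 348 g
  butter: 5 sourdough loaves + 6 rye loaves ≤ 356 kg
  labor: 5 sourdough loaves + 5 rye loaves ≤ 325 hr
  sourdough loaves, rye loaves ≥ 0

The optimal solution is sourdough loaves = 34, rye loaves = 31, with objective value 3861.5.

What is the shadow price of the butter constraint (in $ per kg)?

4

Check each constraint at x*: yeast 325/348 (slack 23); butter 356/356 (tight); labor 325/325 (tight).
Since yeast is not tight, its dual is 0.
Dual feasibility on the basic columns requires 5·y_butter + 5·y_labor = 57.5, 6·y_butter + 5·y_labor = 61.5.
→ y_butter = 4 and y_labor = 7.5.
Shadow price of butter = 4.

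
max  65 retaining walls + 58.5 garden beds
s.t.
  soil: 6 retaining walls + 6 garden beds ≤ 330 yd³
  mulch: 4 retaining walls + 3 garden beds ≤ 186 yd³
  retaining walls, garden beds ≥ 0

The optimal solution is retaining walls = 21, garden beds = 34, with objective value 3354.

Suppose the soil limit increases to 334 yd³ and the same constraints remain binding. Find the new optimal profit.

Check each constraint at x*: soil 330/330 (tight); mulch 186/186 (tight).
The binding rows give the dual system: 6·y_soil + 4·y_mulch = 65 and 6·y_soil + 3·y_mulch = 58.5.
This yields shadow prices y_soil = 6.5, y_mulch = 6.5.
Δz = y_soil·Δb = 6.5 × (4) = 26, so new z* = 3354 + 26 = 3380.

3380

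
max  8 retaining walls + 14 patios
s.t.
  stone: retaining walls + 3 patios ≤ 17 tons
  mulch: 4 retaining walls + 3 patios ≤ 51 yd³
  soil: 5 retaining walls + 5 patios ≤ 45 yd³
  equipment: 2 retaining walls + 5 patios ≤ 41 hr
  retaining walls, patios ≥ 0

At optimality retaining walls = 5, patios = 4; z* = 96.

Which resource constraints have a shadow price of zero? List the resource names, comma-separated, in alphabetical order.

stone: 17/17 (binding)
mulch: 32/51 (slack 19)
soil: 45/45 (binding)
equipment: 30/41 (slack 11)
By complementary slackness, a constraint with positive slack has shadow price 0 → equipment, mulch.

equipment, mulch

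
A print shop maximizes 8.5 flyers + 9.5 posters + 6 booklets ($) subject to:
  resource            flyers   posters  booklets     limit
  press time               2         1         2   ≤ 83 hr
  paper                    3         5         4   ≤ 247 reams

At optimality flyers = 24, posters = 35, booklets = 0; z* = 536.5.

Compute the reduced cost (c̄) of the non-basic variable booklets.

Check each constraint at x*: press time 83/83 (tight); paper 247/247 (tight).
Dual feasibility on the basic columns requires 2·y_press time + 3·y_paper = 8.5, 1·y_press time + 5·y_paper = 9.5.
This yields shadow prices y_press time = 2, y_paper = 1.5.
Reduced cost of booklets: c₃ − yᵀa₃ = 6 − (2·2 + 1.5·4) = 6 − 10 = -4.

-4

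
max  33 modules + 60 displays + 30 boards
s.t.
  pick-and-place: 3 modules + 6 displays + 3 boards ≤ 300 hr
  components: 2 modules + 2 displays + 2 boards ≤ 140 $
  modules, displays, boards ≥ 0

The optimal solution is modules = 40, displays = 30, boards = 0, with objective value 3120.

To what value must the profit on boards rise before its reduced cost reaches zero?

At the optimum: pick-and-place uses 300 of 300 (binding); components uses 140 of 140 (binding).
From A_Bᵀ y = c: 3·y_pick-and-place + 2·y_components = 33; 6·y_pick-and-place + 2·y_components = 60.
→ y_pick-and-place = 9 and y_components = 3.
boards enters the basis when its profit ≥ yᵀa₃ = 9·3 + 3·2 = 33.

33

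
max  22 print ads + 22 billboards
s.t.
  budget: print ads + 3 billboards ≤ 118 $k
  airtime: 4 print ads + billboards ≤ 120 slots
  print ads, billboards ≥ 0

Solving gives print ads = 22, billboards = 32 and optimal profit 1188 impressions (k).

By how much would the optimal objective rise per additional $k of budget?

6

At the optimum: budget uses 118 of 118 (binding); airtime uses 120 of 120 (binding).
From A_Bᵀ y = c: 1·y_budget + 4·y_airtime = 22; 3·y_budget + 1·y_airtime = 22.
→ y_budget = 6 and y_airtime = 4.
Shadow price of budget = 6.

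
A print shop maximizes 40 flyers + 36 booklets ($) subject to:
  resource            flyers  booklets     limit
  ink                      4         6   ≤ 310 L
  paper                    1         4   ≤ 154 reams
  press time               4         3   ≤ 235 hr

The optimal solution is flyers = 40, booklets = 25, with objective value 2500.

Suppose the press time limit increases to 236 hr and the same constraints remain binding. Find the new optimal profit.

2508

Check each constraint at x*: ink 310/310 (tight); paper 140/154 (slack 14); press time 235/235 (tight).
Slack constraints have shadow price 0 (complementary slackness).
Dual feasibility on the basic columns requires 4·y_ink + 4·y_press time = 40, 6·y_ink + 3·y_press time = 36.
This yields shadow prices y_ink = 2, y_press time = 8.
Δz = y_press time·Δb = 8 × (1) = 8, so new z* = 2500 + 8 = 2508.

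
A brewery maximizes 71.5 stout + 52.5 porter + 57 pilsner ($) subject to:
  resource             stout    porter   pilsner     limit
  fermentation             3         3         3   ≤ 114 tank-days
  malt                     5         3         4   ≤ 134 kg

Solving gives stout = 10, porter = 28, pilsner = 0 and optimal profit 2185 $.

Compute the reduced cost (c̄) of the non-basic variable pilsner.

Check each constraint at x*: fermentation 114/114 (tight); malt 134/134 (tight).
Dual feasibility on the basic columns requires 3·y_fermentation + 5·y_malt = 71.5, 3·y_fermentation + 3·y_malt = 52.5.
This yields shadow prices y_fermentation = 8, y_malt = 9.5.
Reduced cost of pilsner: c₃ − yᵀa₃ = 57 − (8·3 + 9.5·4) = 57 − 62 = -5.

-5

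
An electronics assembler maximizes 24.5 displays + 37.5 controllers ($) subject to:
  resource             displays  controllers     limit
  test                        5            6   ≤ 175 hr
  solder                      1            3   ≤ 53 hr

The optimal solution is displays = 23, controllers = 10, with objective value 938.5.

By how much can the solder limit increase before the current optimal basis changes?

Binding constraints: test, solder. The basis is B = [[5,6],[1,3]] with det 9.
Per unit increase in solder, x* moves by d = (-0.6667, 0.5556).
The basis stays optimal until displays reaches 0; allowable increase = 34.5 hr.

34.5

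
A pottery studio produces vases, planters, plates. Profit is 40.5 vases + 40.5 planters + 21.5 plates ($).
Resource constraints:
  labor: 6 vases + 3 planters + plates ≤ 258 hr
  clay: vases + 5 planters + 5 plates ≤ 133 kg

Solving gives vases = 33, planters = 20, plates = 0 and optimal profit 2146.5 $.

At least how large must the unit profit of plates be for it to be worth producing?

Check each constraint at x*: labor 258/258 (tight); clay 133/133 (tight).
The binding rows give the dual system: 6·y_labor + 1·y_clay = 40.5 and 3·y_labor + 5·y_clay = 40.5.
This yields shadow prices y_labor = 6, y_clay = 4.5.
plates enters the basis when its profit ≥ yᵀa₃ = 6·1 + 4.5·5 = 28.5.

28.5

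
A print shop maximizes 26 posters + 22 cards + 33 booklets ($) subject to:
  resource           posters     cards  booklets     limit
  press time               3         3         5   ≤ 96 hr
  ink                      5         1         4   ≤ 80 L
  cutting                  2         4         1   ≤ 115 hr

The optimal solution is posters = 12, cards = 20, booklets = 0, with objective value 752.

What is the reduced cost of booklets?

-6

At the optimum: press time uses 96 of 96 (binding); ink uses 80 of 80 (binding); cutting uses 104 of 115 (slack = 11).
Slack constraints have shadow price 0 (complementary slackness).
The binding rows give the dual system: 3·y_press time + 5·y_ink = 26 and 3·y_press time + 1·y_ink = 22.
This yields shadow prices y_press time = 7, y_ink = 1.
Reduced cost of booklets: c₃ − yᵀa₃ = 33 − (7·5 + 1·4) = 33 − 39 = -6.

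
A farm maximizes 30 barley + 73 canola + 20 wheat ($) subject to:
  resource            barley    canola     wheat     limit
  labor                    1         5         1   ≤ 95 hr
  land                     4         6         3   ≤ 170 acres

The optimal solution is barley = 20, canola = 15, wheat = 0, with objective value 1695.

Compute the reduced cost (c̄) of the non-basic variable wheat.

-4.5

At the optimum: labor uses 95 of 95 (binding); land uses 170 of 170 (binding).
The binding rows give the dual system: 1·y_labor + 4·y_land = 30 and 5·y_labor + 6·y_land = 73.
This yields shadow prices y_labor = 8, y_land = 5.5.
Reduced cost of wheat: c₃ − yᵀa₃ = 20 − (8·1 + 5.5·3) = 20 − 24.5 = -4.5.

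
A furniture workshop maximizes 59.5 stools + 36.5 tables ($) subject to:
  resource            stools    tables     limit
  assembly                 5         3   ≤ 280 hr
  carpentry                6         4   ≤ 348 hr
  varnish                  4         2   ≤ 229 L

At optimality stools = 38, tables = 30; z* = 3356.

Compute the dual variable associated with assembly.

9.5

Binding: assembly and carpentry. Non-binding: varnish (17 unused).
Slack constraints have shadow price 0 (complementary slackness).
From A_Bᵀ y = c: 5·y_assembly + 6·y_carpentry = 59.5; 3·y_assembly + 4·y_carpentry = 36.5.
→ y_assembly = 9.5 and y_carpentry = 2.
Shadow price of assembly = 9.5.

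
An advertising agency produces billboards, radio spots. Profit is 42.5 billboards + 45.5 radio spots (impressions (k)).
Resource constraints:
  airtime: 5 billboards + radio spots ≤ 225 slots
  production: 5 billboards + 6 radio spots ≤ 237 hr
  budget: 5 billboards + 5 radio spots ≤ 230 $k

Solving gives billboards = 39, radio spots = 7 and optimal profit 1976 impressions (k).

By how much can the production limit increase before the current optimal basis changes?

Binding constraints: production, budget. The basis is B = [[5,6],[5,5]] with det -5.
Per unit increase in production, x* moves by d = (-1, 1).
The basis stays optimal until billboards reaches 0; allowable increase = 39 hr.

39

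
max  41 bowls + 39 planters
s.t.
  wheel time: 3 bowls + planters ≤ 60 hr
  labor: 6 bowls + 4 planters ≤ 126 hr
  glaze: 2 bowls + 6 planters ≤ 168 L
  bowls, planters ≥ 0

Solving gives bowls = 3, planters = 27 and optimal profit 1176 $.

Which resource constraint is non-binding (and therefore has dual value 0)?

wheel time: 36/60 (slack 24)
labor: 126/126 (binding)
glaze: 168/168 (binding)
By complementary slackness, a constraint with positive slack has shadow price 0 → wheel time.

wheel time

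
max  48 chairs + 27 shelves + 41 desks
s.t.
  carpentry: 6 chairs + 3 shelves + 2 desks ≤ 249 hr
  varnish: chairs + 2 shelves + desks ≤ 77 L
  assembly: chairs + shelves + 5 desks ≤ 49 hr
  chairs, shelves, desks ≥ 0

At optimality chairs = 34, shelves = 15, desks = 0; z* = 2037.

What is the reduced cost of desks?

-3

Binding: carpentry and assembly. Non-binding: varnish (13 unused).
Since varnish is not tight, its dual is 0.
The binding rows give the dual system: 6·y_carpentry + 1·y_assembly = 48 and 3·y_carpentry + 1·y_assembly = 27.
→ y_carpentry = 7 and y_assembly = 6.
Reduced cost of desks: c₃ − yᵀa₃ = 41 − (7·2 + 6·5) = 41 − 44 = -3.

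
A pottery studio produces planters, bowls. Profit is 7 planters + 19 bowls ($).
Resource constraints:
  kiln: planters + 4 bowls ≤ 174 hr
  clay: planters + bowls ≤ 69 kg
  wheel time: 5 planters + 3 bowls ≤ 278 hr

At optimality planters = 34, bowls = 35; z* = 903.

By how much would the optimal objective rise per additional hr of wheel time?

0

Binding: kiln and clay. Non-binding: wheel time (3 unused).
Slack constraints have shadow price 0 (complementary slackness).
The binding rows give the dual system: 1·y_kiln + 1·y_clay = 7 and 4·y_kiln + 1·y_clay = 19.
→ y_kiln = 4 and y_clay = 3.
Shadow price of wheel time = 0.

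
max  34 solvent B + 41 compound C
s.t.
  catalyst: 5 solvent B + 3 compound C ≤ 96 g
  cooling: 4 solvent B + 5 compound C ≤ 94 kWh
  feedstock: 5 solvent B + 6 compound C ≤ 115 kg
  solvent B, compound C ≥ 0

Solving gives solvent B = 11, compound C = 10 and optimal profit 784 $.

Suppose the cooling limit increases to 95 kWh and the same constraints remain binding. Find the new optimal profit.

Binding: cooling and feedstock. Non-binding: catalyst (11 unused).
By complementary slackness, y = 0 for the non-binding constraint.
The binding rows give the dual system: 4·y_cooling + 5·y_feedstock = 34 and 5·y_cooling + 6·y_feedstock = 41.
Solving: y_cooling = 1, y_feedstock = 6.
Δz = y_cooling·Δb = 1 × (1) = 1, so new z* = 784 + 1 = 785.

785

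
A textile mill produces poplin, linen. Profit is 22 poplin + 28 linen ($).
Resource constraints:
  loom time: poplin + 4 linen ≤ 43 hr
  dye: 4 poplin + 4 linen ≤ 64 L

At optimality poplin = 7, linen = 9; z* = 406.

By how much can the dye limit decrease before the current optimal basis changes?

21

Binding constraints: loom time, dye. The basis is B = [[1,4],[4,4]] with det -12.
Per unit decrease in dye, x* moves by d = (-0.3333, 0.0833).
The basis stays optimal until poplin reaches 0; allowable decrease = 21 L.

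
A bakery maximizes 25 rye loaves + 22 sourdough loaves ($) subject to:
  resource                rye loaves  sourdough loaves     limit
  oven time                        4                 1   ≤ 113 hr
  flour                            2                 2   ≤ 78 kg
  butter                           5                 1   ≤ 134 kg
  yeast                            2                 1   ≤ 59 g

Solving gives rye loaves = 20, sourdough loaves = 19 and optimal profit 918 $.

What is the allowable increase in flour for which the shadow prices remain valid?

40

Binding constraints: flour, yeast. The basis is B = [[2,2],[2,1]] with det -2.
Per unit increase in flour, x* moves by d = (-0.5, 1).
The basis stays optimal until rye loaves reaches 0; allowable increase = 40 kg.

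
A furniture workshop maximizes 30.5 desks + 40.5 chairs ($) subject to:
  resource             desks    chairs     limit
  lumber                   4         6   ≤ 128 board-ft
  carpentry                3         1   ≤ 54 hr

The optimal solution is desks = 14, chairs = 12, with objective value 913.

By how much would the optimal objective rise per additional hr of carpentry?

Check each constraint at x*: lumber 128/128 (tight); carpentry 54/54 (tight).
The binding rows give the dual system: 4·y_lumber + 3·y_carpentry = 30.5 and 6·y_lumber + 1·y_carpentry = 40.5.
This yields shadow prices y_lumber = 6.5, y_carpentry = 1.5.
Shadow price of carpentry = 1.5.

1.5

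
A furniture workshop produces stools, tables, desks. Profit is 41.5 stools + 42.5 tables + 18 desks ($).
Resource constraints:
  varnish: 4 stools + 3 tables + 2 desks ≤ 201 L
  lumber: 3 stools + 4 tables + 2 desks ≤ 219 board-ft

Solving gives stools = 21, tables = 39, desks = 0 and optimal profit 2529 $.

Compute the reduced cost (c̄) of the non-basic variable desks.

Both varnish and lumber are binding at x*.
The binding rows give the dual system: 4·y_varnish + 3·y_lumber = 41.5 and 3·y_varnish + 4·y_lumber = 42.5.
Solving: y_varnish = 5.5, y_lumber = 6.5.
Reduced cost of desks: c₃ − yᵀa₃ = 18 − (5.5·2 + 6.5·2) = 18 − 24 = -6.

-6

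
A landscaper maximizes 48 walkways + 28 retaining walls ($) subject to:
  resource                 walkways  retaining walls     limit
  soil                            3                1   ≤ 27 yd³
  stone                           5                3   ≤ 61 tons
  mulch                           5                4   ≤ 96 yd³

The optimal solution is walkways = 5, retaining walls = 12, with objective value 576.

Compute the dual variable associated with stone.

9

Check each constraint at x*: soil 27/27 (tight); stone 61/61 (tight); mulch 73/96 (slack 23).
By complementary slackness, y = 0 for the non-binding constraint.
From A_Bᵀ y = c: 3·y_soil + 5·y_stone = 48; 1·y_soil + 3·y_stone = 28.
Solving: y_soil = 1, y_stone = 9.
Shadow price of stone = 9.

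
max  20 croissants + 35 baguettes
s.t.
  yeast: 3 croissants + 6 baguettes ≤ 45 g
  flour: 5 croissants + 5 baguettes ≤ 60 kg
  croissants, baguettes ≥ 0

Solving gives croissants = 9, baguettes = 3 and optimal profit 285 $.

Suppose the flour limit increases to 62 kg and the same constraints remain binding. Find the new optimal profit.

Both yeast and flour are binding at x*.
From A_Bᵀ y = c: 3·y_yeast + 5·y_flour = 20; 6·y_yeast + 5·y_flour = 35.
→ y_yeast = 5 and y_flour = 1.
Δz = y_flour·Δb = 1 × (2) = 2, so new z* = 285 + 2 = 287.

287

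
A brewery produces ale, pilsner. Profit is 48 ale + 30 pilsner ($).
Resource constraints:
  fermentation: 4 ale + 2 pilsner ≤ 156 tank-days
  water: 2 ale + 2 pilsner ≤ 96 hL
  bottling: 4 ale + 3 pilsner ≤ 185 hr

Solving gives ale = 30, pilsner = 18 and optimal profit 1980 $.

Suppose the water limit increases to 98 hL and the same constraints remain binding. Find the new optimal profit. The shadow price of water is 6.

Δb = 2, so new z* = 1980 + (6)·(2) = 1980 + 12 = 1992.

1992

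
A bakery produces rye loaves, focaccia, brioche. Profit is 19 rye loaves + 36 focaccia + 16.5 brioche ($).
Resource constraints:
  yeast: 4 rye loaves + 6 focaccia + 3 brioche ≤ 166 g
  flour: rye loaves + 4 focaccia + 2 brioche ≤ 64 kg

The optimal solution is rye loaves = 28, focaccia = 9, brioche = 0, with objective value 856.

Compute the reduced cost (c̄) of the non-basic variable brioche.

-1.5

Check each constraint at x*: yeast 166/166 (tight); flour 64/64 (tight).
From A_Bᵀ y = c: 4·y_yeast + 1·y_flour = 19; 6·y_yeast + 4·y_flour = 36.
→ y_yeast = 4 and y_flour = 3.
Reduced cost of brioche: c₃ − yᵀa₃ = 16.5 − (4·3 + 3·2) = 16.5 − 18 = -1.5.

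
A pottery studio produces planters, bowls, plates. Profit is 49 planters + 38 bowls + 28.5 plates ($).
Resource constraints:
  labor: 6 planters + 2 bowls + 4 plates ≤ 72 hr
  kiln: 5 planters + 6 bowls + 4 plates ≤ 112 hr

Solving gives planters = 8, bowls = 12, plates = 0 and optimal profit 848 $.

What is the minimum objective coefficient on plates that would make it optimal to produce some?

36

Check each constraint at x*: labor 72/72 (tight); kiln 112/112 (tight).
Dual feasibility on the basic columns requires 6·y_labor + 5·y_kiln = 49, 2·y_labor + 6·y_kiln = 38.
Solving: y_labor = 4, y_kiln = 5.
plates enters the basis when its profit ≥ yᵀa₃ = 4·4 + 5·4 = 36.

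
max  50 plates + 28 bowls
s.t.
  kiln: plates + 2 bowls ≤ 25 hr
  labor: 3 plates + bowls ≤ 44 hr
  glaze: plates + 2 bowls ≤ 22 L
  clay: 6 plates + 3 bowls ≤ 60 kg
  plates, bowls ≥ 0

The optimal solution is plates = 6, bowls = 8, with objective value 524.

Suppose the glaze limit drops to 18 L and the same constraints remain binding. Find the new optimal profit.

516

At the optimum: kiln uses 22 of 25 (slack = 3); labor uses 26 of 44 (slack = 18); glaze uses 22 of 22 (binding); clay uses 60 of 60 (binding).
By complementary slackness, y = 0 for the non-binding constraints.
The binding rows give the dual system: 1·y_glaze + 6·y_clay = 50 and 2·y_glaze + 3·y_clay = 28.
Solving: y_glaze = 2, y_clay = 8.
Δz = y_glaze·Δb = 2 × (-4) = -8, so new z* = 524 − 8 = 516.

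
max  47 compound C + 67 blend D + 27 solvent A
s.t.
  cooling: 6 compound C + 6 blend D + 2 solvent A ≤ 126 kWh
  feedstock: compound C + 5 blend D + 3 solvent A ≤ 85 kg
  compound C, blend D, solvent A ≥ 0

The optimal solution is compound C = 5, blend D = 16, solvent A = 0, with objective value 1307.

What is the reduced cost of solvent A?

Check each constraint at x*: cooling 126/126 (tight); feedstock 85/85 (tight).
Dual feasibility on the basic columns requires 6·y_cooling + 1·y_feedstock = 47, 6·y_cooling + 5·y_feedstock = 67.
This yields shadow prices y_cooling = 7, y_feedstock = 5.
Reduced cost of solvent A: c₃ − yᵀa₃ = 27 − (7·2 + 5·3) = 27 − 29 = -2.

-2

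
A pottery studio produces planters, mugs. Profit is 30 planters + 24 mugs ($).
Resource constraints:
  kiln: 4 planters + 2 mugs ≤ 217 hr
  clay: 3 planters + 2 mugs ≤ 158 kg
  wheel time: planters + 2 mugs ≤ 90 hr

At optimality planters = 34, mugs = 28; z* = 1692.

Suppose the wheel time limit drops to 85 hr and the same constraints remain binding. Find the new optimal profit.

1677

Check each constraint at x*: kiln 192/217 (slack 25); clay 158/158 (tight); wheel time 90/90 (tight).
By complementary slackness, y = 0 for the non-binding constraint.
From A_Bᵀ y = c: 3·y_clay + 1·y_wheel time = 30; 2·y_clay + 2·y_wheel time = 24.
Solving: y_clay = 9, y_wheel time = 3.
Δz = y_wheel time·Δb = 3 × (-5) = -15, so new z* = 1692 − 15 = 1677.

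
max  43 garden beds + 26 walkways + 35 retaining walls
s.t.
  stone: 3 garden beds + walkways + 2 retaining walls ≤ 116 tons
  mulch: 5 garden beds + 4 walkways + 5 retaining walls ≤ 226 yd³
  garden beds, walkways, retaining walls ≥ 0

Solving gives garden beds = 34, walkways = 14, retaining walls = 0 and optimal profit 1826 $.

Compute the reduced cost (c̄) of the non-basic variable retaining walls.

Check each constraint at x*: stone 116/116 (tight); mulch 226/226 (tight).
From A_Bᵀ y = c: 3·y_stone + 5·y_mulch = 43; 1·y_stone + 4·y_mulch = 26.
Solving: y_stone = 6, y_mulch = 5.
Reduced cost of retaining walls: c₃ − yᵀa₃ = 35 − (6·2 + 5·5) = 35 − 37 = -2.

-2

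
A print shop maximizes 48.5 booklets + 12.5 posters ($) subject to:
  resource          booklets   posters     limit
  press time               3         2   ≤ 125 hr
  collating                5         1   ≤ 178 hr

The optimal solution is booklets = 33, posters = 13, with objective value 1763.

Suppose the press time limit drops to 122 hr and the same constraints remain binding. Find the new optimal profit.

At the optimum: press time uses 125 of 125 (binding); collating uses 178 of 178 (binding).
Dual feasibility on the basic columns requires 3·y_press time + 5·y_collating = 48.5, 2·y_press time + 1·y_collating = 12.5.
This yields shadow prices y_press time = 2, y_collating = 8.5.
Δz = y_press time·Δb = 2 × (-3) = -6, so new z* = 1763 − 6 = 1757.

1757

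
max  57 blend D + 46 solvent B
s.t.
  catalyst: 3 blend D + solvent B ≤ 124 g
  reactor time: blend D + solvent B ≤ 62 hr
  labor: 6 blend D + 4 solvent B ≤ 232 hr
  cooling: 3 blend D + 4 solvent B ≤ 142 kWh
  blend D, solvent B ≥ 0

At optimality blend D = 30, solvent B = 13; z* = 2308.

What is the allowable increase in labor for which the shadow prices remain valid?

Binding constraints: labor, cooling. The basis is B = [[6,4],[3,4]] with det 12.
Per unit increase in labor, x* moves by d = (0.3333, -0.25).
The basis stays optimal until catalyst becomes binding; allowable increase = 28 hr.

28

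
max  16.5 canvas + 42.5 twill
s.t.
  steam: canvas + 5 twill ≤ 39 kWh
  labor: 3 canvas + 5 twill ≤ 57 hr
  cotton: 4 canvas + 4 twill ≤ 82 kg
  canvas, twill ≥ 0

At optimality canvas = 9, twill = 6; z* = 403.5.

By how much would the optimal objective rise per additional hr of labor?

Check each constraint at x*: steam 39/39 (tight); labor 57/57 (tight); cotton 60/82 (slack 22).
By complementary slackness, y = 0 for the non-binding constraint.
The binding rows give the dual system: 1·y_steam + 3·y_labor = 16.5 and 5·y_steam + 5·y_labor = 42.5.
→ y_steam = 4.5 and y_labor = 4.
Shadow price of labor = 4.

4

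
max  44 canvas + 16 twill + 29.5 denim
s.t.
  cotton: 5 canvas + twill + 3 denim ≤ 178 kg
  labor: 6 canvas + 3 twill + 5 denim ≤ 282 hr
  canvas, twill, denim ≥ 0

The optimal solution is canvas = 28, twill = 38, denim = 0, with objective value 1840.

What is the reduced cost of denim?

-2.5

At the optimum: cotton uses 178 of 178 (binding); labor uses 282 of 282 (binding).
Dual feasibility on the basic columns requires 5·y_cotton + 6·y_labor = 44, 1·y_cotton + 3·y_labor = 16.
This yields shadow prices y_cotton = 4, y_labor = 4.
Reduced cost of denim: c₃ − yᵀa₃ = 29.5 − (4·3 + 4·5) = 29.5 − 32 = -2.5.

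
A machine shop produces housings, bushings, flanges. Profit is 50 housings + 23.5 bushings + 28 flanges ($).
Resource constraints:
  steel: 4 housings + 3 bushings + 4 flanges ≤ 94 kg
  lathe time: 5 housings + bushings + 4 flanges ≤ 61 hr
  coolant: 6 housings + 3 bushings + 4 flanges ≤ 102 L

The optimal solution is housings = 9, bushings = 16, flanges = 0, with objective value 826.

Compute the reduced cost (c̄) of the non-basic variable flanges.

Binding: lathe time and coolant. Non-binding: steel (10 unused).
Since steel is not tight, its dual is 0.
From A_Bᵀ y = c: 5·y_lathe time + 6·y_coolant = 50; 1·y_lathe time + 3·y_coolant = 23.5.
This yields shadow prices y_lathe time = 1, y_coolant = 7.5.
Reduced cost of flanges: c₃ − yᵀa₃ = 28 − (1·4 + 7.5·4) = 28 − 34 = -6.

-6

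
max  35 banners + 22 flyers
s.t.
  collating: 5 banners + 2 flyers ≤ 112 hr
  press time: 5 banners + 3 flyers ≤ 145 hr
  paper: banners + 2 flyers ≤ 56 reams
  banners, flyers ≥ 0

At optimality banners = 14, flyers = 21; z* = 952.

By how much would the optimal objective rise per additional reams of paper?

Check each constraint at x*: collating 112/112 (tight); press time 133/145 (slack 12); paper 56/56 (tight).
Since press time is not tight, its dual is 0.
From A_Bᵀ y = c: 5·y_collating + 1·y_paper = 35; 2·y_collating + 2·y_paper = 22.
→ y_collating = 6 and y_paper = 5.
Shadow price of paper = 5.

5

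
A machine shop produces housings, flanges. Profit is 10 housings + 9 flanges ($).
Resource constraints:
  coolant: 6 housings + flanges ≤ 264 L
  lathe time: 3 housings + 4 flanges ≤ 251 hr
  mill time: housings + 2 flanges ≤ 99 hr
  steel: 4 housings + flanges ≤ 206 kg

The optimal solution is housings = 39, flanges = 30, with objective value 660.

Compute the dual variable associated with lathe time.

Binding: coolant and mill time. Non-binding: lathe time (14 unused), steel (20 unused).
Slack constraints have shadow price 0 (complementary slackness).
Dual feasibility on the basic columns requires 6·y_coolant + 1·y_mill time = 10, 1·y_coolant + 2·y_mill time = 9.
Solving: y_coolant = 1, y_mill time = 4.
Shadow price of lathe time = 0.

0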